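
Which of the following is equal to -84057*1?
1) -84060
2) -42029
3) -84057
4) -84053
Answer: 3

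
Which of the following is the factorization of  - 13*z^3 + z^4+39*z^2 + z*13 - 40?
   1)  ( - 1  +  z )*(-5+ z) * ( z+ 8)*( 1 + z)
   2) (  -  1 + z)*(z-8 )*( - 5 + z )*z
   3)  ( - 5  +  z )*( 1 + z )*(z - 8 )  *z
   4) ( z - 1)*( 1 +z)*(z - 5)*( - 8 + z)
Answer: 4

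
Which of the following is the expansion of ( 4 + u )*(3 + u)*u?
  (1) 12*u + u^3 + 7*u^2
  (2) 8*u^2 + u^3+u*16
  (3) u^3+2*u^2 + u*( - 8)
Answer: 1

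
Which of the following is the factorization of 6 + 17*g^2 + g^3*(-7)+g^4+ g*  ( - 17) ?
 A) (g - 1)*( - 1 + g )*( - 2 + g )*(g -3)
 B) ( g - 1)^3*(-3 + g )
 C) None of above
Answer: A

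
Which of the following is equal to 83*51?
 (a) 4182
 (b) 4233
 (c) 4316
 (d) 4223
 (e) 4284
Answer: b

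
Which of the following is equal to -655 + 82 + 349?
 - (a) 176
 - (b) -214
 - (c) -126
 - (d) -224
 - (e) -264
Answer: d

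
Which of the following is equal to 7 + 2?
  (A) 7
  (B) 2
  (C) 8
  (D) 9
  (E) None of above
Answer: D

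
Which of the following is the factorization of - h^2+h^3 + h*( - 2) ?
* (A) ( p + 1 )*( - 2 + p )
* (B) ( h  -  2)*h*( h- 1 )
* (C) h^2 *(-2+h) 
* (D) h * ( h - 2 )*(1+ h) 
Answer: D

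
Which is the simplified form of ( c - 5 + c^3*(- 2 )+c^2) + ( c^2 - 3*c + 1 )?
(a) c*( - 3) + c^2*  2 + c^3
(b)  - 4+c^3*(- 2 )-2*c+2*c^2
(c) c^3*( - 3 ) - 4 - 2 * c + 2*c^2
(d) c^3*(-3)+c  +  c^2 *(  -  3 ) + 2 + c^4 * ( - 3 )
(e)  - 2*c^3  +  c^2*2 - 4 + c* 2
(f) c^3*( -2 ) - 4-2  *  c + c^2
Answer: b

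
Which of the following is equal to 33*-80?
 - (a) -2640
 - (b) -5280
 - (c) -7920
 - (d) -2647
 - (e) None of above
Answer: a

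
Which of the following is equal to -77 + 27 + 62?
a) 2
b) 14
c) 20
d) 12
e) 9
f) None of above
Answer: d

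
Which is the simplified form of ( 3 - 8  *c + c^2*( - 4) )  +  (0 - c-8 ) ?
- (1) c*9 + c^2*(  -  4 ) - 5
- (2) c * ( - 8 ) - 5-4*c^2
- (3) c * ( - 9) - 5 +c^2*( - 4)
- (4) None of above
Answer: 3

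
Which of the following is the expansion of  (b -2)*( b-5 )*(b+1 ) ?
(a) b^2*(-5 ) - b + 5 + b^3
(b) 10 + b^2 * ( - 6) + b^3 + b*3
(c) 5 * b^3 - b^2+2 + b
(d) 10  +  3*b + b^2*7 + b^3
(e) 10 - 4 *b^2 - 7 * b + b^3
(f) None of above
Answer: b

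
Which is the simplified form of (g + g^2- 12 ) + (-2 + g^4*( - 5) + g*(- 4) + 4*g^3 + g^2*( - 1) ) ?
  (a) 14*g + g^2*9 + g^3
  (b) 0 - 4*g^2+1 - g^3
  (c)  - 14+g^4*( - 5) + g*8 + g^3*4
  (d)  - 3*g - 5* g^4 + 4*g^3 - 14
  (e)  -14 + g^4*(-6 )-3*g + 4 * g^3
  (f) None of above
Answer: d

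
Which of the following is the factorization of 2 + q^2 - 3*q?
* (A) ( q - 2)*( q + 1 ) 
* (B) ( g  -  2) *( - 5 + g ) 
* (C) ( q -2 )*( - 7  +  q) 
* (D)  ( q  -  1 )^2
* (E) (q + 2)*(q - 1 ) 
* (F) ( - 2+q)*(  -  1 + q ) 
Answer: F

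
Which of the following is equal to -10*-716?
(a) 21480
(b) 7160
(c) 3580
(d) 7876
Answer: b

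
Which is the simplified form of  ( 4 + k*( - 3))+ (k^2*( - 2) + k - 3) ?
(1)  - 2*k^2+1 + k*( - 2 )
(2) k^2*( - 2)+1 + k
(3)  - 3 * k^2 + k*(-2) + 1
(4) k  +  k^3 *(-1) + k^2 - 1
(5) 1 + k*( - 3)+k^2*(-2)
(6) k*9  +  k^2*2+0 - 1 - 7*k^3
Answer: 1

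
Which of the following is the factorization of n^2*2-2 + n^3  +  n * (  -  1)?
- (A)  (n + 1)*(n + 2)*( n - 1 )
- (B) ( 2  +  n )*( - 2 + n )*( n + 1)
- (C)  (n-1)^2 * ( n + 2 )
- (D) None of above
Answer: A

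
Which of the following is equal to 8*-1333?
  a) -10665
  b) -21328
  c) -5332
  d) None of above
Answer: d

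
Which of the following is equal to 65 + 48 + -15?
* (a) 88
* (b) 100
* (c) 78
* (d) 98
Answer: d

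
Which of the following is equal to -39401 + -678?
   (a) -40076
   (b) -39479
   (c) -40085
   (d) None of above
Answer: d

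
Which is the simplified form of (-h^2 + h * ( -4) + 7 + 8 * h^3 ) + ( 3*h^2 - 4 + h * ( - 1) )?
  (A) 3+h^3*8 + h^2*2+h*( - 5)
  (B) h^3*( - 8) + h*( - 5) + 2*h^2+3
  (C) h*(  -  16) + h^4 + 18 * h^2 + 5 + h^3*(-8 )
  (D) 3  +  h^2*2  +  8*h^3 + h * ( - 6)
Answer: A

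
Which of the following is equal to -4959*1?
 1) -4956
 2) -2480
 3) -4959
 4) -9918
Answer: 3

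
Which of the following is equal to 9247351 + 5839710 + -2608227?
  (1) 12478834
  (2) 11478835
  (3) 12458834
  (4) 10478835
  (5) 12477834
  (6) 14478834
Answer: 1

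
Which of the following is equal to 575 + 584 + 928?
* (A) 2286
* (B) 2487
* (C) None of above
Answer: C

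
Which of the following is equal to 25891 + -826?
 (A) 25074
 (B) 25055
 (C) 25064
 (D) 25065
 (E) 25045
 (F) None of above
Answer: D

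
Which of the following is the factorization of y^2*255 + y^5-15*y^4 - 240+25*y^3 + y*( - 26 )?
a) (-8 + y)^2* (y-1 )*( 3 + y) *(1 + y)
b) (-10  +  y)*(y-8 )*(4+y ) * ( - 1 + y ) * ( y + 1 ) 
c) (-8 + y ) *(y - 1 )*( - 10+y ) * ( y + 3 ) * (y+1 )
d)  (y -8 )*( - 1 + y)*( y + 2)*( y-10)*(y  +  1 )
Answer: c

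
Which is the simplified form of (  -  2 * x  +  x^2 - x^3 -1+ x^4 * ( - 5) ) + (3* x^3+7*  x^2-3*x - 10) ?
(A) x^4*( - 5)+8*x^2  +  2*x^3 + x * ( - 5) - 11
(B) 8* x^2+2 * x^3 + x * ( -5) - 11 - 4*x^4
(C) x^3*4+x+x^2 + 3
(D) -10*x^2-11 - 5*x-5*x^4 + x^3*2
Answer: A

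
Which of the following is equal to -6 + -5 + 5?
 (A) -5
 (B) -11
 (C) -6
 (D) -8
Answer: C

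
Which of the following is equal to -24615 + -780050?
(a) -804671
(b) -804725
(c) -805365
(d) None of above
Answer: d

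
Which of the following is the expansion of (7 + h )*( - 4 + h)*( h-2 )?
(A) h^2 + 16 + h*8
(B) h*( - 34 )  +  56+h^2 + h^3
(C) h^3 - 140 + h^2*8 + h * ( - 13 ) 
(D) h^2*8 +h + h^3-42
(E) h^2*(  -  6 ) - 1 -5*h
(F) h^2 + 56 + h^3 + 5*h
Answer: B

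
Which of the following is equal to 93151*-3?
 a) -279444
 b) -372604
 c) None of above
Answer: c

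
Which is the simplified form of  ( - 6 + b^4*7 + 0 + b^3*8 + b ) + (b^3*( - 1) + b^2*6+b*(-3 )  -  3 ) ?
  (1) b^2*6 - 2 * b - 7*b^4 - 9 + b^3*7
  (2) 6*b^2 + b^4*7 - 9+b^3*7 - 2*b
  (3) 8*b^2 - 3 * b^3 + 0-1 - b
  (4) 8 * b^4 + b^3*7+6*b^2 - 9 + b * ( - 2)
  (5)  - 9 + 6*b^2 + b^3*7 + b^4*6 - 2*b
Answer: 2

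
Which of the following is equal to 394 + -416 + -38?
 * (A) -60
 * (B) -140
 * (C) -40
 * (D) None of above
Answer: A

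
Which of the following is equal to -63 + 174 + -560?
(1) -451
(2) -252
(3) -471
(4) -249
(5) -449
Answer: 5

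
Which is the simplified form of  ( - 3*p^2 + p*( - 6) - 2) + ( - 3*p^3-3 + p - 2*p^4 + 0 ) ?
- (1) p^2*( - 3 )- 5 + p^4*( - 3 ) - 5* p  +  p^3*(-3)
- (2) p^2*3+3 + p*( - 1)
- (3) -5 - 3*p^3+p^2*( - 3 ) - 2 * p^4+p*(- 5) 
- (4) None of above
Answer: 3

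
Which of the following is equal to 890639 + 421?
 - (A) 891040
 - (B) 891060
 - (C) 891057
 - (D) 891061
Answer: B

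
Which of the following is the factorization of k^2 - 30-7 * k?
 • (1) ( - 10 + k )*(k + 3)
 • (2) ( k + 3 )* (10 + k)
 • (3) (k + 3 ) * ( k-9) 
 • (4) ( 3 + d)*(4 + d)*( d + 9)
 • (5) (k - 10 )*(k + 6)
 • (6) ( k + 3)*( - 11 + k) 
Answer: 1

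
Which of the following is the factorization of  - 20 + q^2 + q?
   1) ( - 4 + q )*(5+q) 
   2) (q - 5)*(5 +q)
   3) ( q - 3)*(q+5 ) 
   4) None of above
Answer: 1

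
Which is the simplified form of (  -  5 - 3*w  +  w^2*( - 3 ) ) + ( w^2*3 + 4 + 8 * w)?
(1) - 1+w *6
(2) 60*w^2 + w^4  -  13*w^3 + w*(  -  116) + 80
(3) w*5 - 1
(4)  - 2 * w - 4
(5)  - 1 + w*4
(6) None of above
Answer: 3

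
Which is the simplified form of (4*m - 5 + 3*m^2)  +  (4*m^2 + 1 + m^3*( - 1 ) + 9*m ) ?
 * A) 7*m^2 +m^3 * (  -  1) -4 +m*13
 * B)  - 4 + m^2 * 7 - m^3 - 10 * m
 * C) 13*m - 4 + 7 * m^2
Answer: A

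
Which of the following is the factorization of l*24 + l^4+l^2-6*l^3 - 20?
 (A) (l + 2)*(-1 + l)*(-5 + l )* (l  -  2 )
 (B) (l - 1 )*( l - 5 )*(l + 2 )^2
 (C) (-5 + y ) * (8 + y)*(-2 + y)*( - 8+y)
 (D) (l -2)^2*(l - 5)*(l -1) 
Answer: A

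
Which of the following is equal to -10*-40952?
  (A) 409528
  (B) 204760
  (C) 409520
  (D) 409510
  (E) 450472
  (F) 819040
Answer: C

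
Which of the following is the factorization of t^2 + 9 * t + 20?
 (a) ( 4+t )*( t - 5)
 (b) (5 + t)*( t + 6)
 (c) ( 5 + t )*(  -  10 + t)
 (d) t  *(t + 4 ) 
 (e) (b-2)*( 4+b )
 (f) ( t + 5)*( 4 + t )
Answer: f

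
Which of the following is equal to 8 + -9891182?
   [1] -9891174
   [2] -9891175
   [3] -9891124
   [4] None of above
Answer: 1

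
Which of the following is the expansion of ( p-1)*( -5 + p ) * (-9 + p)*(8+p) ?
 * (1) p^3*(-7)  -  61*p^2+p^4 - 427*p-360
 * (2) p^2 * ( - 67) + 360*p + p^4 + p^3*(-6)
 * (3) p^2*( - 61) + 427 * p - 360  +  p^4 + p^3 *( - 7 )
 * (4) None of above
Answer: 3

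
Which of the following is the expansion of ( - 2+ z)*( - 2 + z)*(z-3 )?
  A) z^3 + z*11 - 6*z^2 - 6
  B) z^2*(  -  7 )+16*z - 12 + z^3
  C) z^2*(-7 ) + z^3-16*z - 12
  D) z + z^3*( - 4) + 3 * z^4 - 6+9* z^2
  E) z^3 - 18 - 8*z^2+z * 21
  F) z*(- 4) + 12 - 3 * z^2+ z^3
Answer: B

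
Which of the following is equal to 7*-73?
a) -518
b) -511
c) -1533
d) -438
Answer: b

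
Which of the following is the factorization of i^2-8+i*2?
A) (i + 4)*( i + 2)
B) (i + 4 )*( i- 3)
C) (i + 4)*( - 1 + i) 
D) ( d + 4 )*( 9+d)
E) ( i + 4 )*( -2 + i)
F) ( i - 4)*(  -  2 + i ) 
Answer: E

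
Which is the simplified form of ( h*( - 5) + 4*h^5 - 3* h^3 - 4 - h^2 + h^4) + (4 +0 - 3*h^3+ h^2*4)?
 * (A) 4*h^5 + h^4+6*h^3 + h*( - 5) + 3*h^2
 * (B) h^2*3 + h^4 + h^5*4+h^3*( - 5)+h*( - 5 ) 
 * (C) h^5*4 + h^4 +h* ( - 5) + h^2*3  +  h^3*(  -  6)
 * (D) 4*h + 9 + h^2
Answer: C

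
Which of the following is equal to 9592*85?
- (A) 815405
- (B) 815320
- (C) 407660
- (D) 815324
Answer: B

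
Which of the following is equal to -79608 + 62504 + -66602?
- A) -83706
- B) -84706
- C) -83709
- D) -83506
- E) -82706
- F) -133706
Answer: A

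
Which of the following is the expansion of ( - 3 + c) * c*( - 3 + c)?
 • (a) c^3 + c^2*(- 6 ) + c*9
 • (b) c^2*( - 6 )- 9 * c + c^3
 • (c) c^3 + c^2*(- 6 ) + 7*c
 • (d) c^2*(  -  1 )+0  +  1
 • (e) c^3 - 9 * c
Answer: a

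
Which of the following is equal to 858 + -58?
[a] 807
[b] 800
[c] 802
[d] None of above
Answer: b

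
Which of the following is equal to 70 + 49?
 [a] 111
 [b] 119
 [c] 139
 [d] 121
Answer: b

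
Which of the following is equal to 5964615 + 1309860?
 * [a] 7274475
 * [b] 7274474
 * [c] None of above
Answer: a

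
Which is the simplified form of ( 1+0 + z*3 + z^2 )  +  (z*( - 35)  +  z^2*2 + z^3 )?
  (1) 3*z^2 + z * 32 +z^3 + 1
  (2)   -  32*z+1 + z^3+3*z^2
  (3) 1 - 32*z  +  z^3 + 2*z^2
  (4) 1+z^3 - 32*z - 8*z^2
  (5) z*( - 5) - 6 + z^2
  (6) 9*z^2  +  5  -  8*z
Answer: 2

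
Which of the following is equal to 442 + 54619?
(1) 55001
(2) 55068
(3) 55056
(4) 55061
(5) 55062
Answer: 4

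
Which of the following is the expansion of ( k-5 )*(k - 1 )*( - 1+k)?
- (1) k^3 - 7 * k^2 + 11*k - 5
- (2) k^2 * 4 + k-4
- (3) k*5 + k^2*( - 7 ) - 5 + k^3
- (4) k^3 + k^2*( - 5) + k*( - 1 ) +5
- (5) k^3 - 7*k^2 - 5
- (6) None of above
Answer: 1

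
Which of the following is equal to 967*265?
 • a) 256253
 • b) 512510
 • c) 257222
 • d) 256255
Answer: d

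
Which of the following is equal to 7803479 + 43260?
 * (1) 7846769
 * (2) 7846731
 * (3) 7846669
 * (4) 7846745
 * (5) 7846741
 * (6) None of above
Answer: 6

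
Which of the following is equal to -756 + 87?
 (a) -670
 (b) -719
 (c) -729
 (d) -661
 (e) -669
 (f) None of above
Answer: e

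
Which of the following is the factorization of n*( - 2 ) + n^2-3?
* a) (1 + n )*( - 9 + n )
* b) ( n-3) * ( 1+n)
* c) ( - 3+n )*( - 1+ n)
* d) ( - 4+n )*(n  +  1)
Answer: b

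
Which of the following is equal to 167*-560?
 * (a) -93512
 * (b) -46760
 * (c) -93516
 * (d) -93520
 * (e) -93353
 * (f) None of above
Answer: d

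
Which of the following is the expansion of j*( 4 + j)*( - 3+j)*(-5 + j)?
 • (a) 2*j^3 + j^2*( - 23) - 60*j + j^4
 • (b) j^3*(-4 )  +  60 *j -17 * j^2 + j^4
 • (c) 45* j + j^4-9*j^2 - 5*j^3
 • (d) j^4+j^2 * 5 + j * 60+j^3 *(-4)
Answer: b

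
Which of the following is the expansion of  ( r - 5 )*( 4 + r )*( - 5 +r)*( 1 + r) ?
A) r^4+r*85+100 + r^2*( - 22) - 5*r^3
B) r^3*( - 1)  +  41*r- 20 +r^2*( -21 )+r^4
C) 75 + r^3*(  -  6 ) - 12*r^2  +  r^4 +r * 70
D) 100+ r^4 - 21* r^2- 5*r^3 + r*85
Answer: D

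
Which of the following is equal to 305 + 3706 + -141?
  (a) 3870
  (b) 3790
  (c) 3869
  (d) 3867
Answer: a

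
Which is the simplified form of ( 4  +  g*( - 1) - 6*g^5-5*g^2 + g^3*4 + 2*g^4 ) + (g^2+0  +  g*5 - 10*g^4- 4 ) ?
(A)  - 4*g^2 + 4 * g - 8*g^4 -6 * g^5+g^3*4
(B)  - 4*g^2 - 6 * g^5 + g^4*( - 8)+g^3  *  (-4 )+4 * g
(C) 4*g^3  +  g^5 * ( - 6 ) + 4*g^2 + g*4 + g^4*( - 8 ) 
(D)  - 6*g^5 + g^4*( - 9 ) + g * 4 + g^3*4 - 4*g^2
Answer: A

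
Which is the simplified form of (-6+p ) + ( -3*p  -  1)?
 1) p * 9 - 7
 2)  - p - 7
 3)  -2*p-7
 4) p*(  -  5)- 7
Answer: 3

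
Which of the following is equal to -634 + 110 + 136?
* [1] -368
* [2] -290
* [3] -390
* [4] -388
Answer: 4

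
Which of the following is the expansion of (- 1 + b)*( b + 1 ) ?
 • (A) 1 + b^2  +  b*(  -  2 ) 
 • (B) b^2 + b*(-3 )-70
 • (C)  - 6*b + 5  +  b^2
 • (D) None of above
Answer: D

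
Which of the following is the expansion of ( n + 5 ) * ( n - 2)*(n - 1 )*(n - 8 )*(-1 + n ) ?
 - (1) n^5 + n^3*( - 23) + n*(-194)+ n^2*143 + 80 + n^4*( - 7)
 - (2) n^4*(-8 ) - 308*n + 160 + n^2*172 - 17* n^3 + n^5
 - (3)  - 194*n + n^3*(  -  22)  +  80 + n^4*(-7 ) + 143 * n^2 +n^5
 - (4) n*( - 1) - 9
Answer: 1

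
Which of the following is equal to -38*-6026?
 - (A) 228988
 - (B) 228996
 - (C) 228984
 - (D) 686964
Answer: A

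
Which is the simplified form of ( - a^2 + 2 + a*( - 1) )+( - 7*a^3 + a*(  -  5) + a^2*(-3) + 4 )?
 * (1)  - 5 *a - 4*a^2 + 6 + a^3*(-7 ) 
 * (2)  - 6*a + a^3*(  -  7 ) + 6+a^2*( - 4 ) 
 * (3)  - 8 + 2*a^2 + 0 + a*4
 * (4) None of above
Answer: 2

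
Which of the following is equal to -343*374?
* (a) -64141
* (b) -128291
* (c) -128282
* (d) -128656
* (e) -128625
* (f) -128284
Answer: c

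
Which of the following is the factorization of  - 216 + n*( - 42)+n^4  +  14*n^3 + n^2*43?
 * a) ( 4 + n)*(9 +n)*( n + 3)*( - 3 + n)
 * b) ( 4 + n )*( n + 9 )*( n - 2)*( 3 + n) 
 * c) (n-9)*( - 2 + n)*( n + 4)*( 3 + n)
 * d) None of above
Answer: b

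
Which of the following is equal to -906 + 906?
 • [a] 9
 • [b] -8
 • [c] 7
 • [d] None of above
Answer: d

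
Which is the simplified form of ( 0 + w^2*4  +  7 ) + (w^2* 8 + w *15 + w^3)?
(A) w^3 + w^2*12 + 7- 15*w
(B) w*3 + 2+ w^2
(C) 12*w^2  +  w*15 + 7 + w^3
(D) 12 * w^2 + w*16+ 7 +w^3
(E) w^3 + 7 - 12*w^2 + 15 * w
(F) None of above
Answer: C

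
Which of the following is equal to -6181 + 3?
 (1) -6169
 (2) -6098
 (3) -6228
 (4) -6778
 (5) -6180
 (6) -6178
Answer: 6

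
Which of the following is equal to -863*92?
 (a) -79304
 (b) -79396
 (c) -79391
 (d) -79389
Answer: b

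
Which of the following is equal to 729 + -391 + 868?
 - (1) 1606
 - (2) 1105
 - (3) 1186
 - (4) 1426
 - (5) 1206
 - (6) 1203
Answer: 5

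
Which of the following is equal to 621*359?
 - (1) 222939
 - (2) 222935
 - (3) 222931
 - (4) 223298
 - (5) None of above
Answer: 1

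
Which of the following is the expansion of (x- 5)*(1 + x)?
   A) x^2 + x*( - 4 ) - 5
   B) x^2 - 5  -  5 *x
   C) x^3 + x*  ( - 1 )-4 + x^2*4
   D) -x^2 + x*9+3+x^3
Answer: A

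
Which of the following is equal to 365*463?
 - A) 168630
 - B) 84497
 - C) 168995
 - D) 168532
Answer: C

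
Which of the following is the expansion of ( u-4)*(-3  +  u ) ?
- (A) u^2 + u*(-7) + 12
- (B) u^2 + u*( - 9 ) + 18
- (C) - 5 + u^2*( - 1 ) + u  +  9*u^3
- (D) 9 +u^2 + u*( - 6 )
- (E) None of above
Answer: A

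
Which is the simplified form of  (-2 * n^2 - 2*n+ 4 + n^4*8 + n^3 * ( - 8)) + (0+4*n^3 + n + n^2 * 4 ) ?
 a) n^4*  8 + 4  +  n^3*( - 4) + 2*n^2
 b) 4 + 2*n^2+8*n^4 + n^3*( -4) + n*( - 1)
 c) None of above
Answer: b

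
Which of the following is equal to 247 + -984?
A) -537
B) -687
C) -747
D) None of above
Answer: D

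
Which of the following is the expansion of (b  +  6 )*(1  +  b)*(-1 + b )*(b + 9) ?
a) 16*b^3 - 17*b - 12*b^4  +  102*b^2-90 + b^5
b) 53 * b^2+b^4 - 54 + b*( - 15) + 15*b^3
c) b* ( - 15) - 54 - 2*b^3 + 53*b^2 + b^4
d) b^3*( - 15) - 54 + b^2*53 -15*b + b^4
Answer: b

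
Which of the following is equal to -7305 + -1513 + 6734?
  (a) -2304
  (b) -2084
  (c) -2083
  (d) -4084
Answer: b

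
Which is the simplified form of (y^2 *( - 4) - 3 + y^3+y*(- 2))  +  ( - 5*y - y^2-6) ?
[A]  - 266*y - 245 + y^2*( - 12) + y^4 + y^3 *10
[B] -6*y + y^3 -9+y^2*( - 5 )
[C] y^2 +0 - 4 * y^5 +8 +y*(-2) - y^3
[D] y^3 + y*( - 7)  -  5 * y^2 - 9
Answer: D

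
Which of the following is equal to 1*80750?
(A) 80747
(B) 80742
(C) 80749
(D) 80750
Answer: D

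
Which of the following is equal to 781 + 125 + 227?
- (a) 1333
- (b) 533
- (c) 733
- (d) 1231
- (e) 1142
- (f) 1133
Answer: f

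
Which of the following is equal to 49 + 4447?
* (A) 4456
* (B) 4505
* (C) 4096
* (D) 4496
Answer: D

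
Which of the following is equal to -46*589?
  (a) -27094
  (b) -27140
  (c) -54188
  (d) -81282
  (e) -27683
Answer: a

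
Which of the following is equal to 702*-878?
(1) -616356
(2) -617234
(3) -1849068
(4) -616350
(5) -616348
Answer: 1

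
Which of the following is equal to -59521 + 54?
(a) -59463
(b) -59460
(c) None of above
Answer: c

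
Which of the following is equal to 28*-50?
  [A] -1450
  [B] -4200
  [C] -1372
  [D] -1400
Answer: D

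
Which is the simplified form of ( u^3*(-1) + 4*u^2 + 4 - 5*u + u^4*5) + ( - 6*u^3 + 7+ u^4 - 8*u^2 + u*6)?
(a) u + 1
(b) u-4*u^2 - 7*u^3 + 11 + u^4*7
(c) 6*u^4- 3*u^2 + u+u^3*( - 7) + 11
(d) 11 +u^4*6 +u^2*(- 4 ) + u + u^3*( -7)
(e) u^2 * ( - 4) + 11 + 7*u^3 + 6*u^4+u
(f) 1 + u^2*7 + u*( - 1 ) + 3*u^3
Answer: d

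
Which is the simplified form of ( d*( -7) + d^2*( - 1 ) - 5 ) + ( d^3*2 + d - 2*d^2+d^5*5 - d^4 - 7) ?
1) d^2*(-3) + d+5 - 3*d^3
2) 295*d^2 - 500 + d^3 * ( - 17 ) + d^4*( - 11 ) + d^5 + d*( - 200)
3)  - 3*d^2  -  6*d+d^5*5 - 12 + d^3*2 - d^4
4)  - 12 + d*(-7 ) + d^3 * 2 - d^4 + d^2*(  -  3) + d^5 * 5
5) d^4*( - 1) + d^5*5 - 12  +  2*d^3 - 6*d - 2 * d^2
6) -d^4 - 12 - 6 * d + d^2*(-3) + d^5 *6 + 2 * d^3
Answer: 3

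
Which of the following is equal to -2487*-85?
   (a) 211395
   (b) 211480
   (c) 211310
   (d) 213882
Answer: a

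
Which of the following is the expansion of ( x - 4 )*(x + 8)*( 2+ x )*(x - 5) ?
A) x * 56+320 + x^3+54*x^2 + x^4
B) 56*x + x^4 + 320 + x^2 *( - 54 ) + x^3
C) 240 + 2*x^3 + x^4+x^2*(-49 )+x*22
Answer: B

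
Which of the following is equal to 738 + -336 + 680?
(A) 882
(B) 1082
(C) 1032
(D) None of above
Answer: B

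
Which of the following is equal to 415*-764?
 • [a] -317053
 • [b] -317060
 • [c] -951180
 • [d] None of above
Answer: b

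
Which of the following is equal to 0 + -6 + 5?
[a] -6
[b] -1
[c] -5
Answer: b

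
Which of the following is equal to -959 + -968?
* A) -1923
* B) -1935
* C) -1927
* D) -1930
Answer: C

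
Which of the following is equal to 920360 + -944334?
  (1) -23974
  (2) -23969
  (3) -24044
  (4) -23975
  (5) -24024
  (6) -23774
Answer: 1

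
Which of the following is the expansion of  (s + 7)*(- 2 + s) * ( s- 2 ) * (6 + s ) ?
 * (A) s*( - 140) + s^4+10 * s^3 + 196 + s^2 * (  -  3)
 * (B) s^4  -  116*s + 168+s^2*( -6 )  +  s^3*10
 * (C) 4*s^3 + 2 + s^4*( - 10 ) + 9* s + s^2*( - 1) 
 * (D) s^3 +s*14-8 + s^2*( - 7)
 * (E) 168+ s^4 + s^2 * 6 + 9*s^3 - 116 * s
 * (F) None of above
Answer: F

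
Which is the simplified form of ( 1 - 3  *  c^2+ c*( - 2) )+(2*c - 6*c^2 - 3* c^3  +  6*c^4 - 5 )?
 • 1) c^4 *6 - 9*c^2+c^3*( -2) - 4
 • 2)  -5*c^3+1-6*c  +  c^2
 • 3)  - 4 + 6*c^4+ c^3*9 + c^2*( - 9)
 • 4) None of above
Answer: 4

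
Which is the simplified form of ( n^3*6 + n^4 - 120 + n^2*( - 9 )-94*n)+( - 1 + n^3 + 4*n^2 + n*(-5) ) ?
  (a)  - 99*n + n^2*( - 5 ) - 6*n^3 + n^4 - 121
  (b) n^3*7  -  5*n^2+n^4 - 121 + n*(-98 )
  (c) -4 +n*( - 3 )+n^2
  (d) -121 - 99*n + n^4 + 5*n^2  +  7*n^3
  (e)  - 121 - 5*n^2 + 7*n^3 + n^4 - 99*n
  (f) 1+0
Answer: e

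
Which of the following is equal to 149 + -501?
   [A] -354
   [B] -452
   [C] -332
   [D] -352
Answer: D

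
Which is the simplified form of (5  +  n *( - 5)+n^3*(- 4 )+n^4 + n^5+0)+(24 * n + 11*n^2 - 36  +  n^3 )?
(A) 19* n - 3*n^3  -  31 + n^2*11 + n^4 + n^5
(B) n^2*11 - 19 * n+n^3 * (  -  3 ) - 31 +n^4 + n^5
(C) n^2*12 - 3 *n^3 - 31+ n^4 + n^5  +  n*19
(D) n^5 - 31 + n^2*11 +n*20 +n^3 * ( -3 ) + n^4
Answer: A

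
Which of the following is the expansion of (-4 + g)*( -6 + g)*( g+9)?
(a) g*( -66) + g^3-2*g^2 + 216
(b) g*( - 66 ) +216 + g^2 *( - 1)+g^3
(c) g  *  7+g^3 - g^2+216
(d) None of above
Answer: b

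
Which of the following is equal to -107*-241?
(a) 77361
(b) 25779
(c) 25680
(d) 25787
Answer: d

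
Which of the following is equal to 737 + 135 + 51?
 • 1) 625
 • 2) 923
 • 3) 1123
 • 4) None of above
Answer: 2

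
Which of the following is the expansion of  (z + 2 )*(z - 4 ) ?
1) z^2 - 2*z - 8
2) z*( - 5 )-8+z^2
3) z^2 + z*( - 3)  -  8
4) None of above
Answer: 1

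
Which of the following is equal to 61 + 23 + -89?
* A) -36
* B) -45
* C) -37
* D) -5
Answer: D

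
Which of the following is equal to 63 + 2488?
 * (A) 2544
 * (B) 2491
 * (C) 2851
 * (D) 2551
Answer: D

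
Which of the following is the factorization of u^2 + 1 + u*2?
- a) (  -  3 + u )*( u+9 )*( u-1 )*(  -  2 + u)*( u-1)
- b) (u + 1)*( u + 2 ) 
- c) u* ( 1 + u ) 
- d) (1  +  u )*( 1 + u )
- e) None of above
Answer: d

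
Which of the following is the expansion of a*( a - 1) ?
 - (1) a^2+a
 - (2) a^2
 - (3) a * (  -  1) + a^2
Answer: 3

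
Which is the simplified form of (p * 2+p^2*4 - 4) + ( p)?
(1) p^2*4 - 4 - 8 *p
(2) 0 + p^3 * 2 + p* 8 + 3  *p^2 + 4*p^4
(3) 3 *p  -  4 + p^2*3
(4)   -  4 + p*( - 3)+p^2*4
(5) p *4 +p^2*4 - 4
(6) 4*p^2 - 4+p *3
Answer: 6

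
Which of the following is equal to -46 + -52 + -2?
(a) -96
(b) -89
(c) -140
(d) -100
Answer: d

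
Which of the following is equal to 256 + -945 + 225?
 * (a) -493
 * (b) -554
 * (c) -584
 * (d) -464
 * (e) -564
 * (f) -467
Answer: d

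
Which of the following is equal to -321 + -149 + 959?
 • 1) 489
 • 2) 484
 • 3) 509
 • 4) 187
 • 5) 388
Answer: 1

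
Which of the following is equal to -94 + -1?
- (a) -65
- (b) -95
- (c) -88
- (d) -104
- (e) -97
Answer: b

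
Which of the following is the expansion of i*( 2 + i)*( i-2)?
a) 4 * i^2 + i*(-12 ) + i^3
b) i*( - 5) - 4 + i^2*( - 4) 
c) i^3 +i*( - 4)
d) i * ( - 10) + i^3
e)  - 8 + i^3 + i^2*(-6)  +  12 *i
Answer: c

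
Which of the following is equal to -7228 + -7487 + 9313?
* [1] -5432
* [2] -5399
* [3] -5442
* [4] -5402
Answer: 4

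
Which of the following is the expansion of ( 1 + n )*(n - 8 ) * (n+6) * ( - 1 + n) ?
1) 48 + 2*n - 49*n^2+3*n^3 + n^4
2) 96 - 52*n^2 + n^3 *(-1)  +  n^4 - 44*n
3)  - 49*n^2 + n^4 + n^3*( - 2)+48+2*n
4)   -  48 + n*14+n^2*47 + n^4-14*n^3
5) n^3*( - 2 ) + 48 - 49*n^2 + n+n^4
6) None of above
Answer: 3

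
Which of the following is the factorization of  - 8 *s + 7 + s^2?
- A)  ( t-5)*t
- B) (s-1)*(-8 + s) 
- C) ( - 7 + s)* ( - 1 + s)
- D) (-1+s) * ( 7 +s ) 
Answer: C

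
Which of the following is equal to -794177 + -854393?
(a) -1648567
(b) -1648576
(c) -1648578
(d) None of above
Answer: d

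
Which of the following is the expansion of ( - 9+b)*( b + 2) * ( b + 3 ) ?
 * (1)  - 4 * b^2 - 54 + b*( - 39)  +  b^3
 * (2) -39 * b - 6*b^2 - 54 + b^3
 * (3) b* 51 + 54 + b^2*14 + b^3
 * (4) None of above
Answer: 1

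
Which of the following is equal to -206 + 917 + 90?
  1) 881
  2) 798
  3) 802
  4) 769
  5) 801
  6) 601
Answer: 5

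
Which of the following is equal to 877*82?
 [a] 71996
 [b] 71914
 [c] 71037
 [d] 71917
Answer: b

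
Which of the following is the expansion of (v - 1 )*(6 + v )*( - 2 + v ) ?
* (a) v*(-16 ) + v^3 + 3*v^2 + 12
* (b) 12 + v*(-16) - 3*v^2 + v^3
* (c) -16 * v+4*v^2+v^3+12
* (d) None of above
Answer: a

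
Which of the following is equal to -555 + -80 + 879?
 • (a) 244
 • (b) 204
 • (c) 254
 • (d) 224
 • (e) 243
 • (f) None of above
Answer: a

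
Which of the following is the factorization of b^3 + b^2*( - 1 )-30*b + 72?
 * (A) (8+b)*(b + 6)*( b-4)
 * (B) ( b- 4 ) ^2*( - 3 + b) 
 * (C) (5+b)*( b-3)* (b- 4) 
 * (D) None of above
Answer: D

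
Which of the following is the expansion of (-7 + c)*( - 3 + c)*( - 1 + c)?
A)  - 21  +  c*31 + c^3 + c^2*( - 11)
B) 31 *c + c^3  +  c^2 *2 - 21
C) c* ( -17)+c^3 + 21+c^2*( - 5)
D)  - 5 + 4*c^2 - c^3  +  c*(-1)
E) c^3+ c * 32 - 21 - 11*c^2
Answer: A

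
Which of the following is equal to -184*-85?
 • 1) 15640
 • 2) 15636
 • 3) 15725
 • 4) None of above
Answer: 1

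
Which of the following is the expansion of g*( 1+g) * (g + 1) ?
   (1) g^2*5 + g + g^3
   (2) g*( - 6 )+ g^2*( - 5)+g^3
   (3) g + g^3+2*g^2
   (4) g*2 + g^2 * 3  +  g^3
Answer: 3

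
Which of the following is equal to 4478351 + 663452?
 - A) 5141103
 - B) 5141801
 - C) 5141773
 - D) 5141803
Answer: D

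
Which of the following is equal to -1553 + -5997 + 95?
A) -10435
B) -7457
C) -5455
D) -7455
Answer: D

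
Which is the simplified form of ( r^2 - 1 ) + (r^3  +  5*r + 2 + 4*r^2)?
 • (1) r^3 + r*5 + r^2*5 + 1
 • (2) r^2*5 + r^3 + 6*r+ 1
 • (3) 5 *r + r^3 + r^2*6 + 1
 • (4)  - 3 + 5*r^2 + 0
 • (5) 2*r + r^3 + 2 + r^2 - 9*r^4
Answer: 1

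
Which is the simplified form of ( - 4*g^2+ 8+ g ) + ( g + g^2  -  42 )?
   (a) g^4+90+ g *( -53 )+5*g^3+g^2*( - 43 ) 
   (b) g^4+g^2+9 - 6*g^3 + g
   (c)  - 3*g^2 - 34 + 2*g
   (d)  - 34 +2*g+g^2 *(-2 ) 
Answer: c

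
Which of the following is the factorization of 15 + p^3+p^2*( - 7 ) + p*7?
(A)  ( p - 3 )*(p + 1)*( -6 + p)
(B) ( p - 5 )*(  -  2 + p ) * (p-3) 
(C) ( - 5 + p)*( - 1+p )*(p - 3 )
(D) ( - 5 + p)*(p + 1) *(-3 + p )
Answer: D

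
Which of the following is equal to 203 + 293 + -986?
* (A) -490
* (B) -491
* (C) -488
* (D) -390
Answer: A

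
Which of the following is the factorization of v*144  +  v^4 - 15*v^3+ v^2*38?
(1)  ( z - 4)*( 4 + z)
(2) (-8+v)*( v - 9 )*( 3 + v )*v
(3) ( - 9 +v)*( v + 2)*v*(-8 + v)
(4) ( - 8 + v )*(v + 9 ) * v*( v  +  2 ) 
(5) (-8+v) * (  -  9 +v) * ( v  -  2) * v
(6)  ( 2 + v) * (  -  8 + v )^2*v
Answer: 3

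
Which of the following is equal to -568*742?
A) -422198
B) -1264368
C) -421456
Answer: C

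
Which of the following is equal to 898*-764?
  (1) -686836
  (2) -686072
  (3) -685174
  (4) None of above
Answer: 2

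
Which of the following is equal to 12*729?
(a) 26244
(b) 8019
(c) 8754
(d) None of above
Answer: d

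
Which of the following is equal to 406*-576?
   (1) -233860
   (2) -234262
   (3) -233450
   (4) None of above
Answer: 4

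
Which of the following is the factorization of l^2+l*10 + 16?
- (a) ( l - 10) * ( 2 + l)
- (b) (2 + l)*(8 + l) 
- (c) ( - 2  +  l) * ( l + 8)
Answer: b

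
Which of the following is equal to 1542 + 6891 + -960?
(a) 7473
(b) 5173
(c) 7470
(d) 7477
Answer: a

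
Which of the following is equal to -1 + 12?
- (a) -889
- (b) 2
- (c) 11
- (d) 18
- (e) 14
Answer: c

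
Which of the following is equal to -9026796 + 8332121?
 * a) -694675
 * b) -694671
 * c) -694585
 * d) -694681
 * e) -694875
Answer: a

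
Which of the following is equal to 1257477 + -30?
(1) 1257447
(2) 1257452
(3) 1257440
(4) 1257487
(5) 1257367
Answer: 1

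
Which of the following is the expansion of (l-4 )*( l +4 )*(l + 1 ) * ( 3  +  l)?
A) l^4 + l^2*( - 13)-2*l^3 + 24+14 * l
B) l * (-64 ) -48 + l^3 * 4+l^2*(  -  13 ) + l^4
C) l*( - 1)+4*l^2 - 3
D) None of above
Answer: B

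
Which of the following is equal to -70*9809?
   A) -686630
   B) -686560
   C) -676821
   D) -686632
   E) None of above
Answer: A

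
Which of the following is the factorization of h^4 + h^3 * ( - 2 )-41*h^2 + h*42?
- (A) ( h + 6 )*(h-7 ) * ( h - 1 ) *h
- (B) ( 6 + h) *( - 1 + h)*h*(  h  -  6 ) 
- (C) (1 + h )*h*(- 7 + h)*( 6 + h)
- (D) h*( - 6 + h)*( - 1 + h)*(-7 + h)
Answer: A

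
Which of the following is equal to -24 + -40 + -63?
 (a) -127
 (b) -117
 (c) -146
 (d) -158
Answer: a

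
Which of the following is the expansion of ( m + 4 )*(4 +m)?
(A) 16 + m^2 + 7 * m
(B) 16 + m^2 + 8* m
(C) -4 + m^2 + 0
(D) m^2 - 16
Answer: B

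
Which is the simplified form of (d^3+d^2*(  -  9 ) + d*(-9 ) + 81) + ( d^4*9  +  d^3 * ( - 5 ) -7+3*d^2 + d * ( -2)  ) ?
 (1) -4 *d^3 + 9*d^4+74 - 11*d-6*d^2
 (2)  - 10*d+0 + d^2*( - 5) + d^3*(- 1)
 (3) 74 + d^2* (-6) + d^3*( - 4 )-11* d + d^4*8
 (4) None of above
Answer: 1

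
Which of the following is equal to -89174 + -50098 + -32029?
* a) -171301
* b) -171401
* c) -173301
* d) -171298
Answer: a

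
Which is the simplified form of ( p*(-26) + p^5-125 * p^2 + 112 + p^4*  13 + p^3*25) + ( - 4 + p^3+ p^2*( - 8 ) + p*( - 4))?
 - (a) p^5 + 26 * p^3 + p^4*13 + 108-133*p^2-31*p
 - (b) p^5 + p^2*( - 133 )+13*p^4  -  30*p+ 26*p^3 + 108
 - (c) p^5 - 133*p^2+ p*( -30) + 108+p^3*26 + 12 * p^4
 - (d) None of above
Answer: b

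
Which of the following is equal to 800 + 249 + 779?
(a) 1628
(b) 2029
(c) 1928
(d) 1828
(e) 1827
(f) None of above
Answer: d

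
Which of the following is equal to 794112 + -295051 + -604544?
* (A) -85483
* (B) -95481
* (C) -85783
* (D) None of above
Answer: D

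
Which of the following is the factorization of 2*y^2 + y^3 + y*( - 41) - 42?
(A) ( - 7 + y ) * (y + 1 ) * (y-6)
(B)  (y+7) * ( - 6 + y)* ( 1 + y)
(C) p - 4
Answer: B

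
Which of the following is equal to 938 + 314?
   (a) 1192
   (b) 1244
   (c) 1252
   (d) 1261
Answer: c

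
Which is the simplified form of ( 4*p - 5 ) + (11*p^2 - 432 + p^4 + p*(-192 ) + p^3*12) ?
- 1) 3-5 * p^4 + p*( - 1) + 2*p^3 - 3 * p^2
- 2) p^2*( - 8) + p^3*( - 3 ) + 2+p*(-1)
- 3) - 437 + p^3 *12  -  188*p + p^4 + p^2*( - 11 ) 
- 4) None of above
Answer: 4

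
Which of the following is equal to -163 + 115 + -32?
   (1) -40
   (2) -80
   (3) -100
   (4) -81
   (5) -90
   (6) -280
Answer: 2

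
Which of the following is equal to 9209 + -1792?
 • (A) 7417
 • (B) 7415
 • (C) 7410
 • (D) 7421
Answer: A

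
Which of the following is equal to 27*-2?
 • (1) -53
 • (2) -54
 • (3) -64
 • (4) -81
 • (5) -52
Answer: 2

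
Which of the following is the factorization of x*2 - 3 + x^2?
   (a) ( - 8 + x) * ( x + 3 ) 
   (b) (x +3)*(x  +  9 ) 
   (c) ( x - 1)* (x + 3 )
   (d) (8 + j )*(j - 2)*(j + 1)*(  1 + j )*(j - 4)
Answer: c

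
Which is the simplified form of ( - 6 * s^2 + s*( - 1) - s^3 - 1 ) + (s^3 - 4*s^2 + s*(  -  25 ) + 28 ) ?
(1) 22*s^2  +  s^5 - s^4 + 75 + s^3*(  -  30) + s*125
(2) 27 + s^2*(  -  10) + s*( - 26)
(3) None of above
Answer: 2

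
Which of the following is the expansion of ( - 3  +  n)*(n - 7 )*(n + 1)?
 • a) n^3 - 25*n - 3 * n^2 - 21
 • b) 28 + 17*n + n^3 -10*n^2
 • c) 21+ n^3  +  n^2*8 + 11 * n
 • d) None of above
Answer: d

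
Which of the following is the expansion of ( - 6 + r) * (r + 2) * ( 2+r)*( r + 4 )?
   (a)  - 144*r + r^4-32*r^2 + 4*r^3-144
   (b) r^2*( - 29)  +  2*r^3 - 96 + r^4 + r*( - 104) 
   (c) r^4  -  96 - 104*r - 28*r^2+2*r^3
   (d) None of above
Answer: c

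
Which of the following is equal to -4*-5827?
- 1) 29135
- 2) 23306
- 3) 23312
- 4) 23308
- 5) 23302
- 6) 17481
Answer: 4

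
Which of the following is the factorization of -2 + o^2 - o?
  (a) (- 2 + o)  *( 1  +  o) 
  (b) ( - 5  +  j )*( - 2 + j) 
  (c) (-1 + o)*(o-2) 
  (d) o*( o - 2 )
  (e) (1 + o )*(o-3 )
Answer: a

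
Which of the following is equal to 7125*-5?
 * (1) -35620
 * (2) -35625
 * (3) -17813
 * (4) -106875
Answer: 2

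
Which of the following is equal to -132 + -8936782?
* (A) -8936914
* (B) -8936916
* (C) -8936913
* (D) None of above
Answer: A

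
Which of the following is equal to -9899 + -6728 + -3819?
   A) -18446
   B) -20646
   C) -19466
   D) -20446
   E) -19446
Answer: D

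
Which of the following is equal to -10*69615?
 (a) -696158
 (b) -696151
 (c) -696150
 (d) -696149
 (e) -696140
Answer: c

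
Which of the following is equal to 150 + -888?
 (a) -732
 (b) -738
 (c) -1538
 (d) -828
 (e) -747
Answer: b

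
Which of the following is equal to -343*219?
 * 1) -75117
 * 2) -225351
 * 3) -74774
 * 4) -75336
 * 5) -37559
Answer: 1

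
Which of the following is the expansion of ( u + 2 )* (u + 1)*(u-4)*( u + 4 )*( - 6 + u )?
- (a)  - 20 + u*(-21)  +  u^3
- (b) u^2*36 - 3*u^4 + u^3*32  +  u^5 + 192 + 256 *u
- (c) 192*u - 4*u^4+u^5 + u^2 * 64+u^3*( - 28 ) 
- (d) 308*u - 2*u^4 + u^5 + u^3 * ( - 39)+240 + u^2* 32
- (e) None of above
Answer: e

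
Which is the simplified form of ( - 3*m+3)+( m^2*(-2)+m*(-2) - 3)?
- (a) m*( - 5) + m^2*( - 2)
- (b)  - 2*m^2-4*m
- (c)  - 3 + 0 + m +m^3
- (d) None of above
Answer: a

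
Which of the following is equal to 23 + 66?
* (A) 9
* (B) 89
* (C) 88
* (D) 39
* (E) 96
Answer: B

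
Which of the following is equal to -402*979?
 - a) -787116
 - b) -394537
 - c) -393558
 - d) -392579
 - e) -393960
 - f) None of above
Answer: c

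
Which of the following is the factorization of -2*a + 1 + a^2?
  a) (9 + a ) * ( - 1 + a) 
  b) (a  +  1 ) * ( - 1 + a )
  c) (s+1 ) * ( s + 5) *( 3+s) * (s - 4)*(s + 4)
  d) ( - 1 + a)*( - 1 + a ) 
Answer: d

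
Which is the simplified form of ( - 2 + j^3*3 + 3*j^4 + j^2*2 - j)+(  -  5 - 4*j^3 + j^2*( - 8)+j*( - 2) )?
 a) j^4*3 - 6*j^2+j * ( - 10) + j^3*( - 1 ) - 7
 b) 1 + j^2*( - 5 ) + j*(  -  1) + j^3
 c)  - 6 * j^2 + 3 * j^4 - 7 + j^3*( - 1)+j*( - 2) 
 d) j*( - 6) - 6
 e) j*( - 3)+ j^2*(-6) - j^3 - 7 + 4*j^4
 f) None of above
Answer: f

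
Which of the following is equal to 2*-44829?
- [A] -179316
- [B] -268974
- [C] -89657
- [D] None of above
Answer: D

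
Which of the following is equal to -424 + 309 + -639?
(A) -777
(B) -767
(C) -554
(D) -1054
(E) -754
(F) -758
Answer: E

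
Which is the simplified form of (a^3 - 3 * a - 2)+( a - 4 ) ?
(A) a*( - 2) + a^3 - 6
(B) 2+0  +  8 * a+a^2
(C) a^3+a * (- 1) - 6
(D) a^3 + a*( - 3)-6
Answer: A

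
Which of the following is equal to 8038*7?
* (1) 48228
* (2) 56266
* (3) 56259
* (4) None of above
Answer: 2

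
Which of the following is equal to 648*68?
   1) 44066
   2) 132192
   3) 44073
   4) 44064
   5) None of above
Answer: 4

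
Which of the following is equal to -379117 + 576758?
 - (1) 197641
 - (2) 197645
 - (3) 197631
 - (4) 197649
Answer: 1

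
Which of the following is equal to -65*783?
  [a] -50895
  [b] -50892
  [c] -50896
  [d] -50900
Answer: a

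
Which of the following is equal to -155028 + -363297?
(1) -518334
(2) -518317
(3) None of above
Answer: 3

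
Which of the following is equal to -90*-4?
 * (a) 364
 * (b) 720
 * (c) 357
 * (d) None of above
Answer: d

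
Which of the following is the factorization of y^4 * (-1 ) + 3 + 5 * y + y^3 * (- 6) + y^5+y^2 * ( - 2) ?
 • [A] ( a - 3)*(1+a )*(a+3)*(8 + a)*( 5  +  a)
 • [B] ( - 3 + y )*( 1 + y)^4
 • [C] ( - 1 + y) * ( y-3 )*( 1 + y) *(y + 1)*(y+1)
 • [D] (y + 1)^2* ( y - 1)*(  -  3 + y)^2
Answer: C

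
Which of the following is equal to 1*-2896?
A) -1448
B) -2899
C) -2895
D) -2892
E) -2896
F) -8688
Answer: E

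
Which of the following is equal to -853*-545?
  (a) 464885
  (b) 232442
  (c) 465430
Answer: a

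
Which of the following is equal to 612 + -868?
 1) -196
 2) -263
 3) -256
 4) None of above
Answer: 3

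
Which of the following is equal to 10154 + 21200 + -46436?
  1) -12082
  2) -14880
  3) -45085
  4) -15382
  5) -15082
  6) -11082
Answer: 5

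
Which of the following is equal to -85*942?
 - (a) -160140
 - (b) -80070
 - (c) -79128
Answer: b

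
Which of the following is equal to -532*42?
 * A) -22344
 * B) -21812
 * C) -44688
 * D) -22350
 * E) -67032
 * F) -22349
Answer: A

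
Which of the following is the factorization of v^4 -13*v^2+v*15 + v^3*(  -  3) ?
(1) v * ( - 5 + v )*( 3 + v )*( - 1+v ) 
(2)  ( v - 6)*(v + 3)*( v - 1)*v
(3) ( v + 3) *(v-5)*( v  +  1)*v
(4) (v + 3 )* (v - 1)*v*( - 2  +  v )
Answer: 1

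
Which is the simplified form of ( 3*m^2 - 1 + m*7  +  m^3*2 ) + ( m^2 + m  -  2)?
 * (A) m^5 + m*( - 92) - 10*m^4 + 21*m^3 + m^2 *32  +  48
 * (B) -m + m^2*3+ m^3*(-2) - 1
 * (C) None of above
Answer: C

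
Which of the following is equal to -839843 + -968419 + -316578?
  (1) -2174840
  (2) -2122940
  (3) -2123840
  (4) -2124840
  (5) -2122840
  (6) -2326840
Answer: 4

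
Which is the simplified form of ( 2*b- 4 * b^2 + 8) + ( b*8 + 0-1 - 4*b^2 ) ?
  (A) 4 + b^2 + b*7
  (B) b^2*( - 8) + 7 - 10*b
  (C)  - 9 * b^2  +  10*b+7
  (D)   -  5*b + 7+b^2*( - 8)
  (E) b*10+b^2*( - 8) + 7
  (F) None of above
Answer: E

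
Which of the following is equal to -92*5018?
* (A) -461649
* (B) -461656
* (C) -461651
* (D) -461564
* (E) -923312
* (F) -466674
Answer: B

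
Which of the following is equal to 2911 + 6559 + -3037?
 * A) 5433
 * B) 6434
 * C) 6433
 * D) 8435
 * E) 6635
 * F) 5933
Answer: C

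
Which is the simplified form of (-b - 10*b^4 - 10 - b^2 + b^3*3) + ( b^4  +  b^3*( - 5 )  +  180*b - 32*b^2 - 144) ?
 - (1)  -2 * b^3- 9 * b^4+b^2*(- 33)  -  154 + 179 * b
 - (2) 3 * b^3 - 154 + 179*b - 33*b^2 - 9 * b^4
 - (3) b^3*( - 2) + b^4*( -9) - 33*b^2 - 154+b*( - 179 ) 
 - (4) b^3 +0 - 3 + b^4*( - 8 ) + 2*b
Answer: 1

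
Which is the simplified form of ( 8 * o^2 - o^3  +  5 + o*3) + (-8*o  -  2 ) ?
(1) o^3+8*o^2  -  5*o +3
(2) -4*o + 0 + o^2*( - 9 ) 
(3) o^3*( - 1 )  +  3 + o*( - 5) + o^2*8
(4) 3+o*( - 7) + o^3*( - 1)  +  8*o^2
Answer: 3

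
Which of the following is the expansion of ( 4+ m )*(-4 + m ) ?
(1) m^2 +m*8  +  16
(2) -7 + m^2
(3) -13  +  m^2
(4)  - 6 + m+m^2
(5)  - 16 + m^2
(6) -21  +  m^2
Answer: 5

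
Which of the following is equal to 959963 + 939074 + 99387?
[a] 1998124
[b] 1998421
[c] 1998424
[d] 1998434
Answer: c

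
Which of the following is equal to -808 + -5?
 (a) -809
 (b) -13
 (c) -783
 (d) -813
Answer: d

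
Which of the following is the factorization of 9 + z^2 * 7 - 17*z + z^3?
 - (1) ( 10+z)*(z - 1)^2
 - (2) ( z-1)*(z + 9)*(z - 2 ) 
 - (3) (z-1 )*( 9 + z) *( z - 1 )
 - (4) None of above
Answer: 3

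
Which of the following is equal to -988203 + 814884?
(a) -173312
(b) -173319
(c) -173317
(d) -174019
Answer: b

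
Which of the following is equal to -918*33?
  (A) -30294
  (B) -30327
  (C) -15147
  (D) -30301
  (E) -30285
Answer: A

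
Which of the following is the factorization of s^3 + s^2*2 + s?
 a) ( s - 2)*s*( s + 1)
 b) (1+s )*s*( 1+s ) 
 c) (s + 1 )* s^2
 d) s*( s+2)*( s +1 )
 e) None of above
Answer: b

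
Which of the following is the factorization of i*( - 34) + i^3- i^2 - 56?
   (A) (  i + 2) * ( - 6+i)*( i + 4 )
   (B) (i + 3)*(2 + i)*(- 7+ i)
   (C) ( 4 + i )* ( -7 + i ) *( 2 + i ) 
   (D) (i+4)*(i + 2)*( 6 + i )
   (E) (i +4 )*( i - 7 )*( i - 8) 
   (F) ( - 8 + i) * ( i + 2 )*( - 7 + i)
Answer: C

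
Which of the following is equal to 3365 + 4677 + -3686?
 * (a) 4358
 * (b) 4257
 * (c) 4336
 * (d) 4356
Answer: d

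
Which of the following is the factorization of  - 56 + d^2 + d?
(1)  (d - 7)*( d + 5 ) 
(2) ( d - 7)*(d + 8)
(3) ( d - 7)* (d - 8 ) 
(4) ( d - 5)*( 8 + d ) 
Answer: 2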